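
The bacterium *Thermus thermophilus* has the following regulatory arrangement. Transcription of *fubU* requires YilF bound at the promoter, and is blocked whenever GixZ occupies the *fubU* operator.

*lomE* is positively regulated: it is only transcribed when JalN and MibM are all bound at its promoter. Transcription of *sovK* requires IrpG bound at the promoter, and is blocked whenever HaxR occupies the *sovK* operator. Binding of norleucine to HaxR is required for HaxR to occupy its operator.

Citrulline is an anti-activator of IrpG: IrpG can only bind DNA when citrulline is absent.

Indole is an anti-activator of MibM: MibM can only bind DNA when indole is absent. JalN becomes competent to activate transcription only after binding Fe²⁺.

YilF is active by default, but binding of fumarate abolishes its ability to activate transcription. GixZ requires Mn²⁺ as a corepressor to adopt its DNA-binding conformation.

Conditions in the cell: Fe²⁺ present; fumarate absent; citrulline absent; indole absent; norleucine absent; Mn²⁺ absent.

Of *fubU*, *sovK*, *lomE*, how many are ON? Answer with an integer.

3

Fumarate is absent, so YilF is active.
Mn²⁺ is absent, so GixZ is inactive.
No repressor is bound and YilF is active, so *fubU* is transcribed.
→ *fubU* is ON.
Citrulline is absent, so IrpG is active.
Norleucine is absent, so HaxR is inactive.
No repressor is bound and IrpG is active, so *sovK* is transcribed.
→ *sovK* is ON.
Fe²⁺ is present, so JalN is active.
Indole is absent, so MibM is active.
No repressor is bound and JalN and MibM are active, so *lomE* is transcribed.
→ *lomE* is ON.
3 of the 3 genes are transcribed.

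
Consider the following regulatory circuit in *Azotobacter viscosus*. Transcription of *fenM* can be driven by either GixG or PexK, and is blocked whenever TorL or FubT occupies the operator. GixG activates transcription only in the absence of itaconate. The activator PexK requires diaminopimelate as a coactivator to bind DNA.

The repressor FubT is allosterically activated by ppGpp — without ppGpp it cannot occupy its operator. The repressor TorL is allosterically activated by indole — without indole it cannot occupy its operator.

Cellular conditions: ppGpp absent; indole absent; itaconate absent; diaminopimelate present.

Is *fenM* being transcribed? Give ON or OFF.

ON

Indole is absent, so TorL is inactive.
Itaconate is absent, so GixG is active.
Diaminopimelate is present, so PexK is active.
ppGpp is absent, so FubT is inactive.
Activator GixG is present, so *fenM* is transcribed.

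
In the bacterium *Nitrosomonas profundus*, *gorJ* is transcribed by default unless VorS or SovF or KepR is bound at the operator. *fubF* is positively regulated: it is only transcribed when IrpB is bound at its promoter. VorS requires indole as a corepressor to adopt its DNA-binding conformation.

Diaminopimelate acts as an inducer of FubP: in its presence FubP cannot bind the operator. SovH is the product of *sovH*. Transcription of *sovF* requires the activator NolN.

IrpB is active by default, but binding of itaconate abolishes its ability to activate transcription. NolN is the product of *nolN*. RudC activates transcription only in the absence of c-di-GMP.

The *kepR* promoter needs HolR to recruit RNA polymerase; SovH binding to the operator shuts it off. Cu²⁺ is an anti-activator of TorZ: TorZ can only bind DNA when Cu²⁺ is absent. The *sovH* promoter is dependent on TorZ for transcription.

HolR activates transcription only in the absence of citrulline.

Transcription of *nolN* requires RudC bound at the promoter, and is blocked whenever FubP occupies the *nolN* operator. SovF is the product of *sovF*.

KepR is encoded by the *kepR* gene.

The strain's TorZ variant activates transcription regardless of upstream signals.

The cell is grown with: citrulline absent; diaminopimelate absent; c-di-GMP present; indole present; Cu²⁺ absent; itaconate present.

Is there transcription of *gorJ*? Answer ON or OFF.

OFF

Indole is present, so VorS is active.
c-di-GMP is present, so RudC is inactive.
Diaminopimelate is absent, so FubP is active.
With repressor FubP bound, *nolN* is not transcribed.
So NolN is not produced.
Required activator NolN is absent, so *sovF* is not transcribed.
So SovF is not produced.
TorZ is constitutively active in this strain.
No repressor is bound and TorZ is active, so *sovH* is transcribed.
So SovH is produced and active.
Citrulline is absent, so HolR is active.
With repressor SovH bound, *kepR* is not transcribed.
So KepR is not produced.
With repressor VorS bound, *gorJ* is not transcribed.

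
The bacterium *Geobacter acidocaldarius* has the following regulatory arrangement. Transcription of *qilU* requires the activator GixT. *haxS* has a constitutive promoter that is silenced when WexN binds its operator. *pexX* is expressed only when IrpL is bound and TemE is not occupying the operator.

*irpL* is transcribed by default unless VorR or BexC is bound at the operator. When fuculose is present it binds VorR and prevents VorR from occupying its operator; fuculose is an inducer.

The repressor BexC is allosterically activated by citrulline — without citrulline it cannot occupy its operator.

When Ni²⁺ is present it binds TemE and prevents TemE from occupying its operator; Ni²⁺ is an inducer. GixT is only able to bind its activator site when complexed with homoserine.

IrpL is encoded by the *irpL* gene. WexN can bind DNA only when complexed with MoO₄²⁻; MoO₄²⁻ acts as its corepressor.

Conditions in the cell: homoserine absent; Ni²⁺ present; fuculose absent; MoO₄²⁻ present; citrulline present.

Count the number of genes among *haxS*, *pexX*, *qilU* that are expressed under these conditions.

0

MoO₄²⁻ is present, so WexN is active.
With repressor WexN bound, *haxS* is not transcribed.
→ *haxS* is OFF.
Ni²⁺ is present, so TemE is inactive.
Fuculose is absent, so VorR is active.
Citrulline is present, so BexC is active.
With repressor VorR bound, *irpL* is not transcribed.
So IrpL is not produced.
Required activator IrpL is absent, so *pexX* is not transcribed.
→ *pexX* is OFF.
Homoserine is absent, so GixT is inactive.
Required activator GixT is absent, so *qilU* is not transcribed.
→ *qilU* is OFF.
0 of the 3 genes are transcribed.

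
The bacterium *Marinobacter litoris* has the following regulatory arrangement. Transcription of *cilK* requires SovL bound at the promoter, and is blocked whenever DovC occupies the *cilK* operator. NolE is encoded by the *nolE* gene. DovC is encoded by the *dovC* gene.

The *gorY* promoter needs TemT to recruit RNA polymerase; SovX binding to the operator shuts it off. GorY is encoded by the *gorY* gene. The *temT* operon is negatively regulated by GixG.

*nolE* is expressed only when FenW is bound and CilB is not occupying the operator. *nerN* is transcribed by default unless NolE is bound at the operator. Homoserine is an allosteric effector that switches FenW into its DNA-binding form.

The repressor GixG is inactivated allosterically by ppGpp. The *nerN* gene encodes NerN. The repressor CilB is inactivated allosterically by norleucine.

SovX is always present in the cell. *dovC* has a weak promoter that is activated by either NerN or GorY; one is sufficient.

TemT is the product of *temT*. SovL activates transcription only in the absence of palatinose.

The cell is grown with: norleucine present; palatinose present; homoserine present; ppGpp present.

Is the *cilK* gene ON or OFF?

OFF

Palatinose is present, so SovL is inactive.
Homoserine is present, so FenW is active.
Norleucine is present, so CilB is inactive.
No repressor is bound and FenW is active, so *nolE* is transcribed.
So NolE is produced and active.
With repressor NolE bound, *nerN* is not transcribed.
So NerN is not produced.
ppGpp is present, so GixG is inactive.
With no repressor bound, *temT* is transcribed.
So TemT is produced and active.
SovX is produced constitutively and is active.
With repressor SovX bound, *gorY* is not transcribed.
So GorY is not produced.
No activator is available at the *dovC* promoter, so *dovC* is not transcribed.
So DovC is not produced.
Required activator SovL is absent, so *cilK* is not transcribed.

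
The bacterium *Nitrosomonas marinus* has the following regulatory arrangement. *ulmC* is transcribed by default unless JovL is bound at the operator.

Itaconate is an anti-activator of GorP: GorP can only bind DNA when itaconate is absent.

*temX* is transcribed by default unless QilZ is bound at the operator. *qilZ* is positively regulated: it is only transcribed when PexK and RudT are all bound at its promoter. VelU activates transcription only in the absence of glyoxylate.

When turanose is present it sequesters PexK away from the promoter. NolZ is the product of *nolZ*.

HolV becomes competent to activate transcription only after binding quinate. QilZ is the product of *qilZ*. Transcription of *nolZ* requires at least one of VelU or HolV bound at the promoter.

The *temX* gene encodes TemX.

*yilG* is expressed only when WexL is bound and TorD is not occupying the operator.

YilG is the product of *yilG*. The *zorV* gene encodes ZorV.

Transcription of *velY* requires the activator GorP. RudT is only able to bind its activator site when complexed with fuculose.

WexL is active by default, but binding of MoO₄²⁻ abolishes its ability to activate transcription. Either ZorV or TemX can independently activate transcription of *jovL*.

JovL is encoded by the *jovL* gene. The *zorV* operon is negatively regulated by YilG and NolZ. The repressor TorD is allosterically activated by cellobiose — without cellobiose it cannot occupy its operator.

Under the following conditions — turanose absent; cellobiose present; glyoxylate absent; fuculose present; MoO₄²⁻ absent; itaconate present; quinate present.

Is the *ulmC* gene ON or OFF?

ON

Cellobiose is present, so TorD is active.
MoO₄²⁻ is absent, so WexL is active.
With repressor TorD bound, *yilG* is not transcribed.
So YilG is not produced.
Glyoxylate is absent, so VelU is active.
Quinate is present, so HolV is active.
Activator VelU is present, so *nolZ* is transcribed.
So NolZ is produced and active.
With repressor NolZ bound, *zorV* is not transcribed.
So ZorV is not produced.
Turanose is absent, so PexK is active.
Fuculose is present, so RudT is active.
No repressor is bound and PexK and RudT are active, so *qilZ* is transcribed.
So QilZ is produced and active.
With repressor QilZ bound, *temX* is not transcribed.
So TemX is not produced.
No activator is available at the *jovL* promoter, so *jovL* is not transcribed.
So JovL is not produced.
With no repressor bound, *ulmC* is transcribed.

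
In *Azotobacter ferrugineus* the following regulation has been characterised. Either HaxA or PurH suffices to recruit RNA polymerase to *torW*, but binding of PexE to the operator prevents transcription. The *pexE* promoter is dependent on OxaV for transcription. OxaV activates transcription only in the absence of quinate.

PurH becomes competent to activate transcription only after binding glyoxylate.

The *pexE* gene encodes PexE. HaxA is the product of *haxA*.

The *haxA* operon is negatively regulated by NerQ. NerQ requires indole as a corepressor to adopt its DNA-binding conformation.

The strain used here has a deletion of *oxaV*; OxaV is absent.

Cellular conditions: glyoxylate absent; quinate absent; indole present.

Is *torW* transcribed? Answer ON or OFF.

Indole is present, so NerQ is active.
With repressor NerQ bound, *haxA* is not transcribed.
So HaxA is not produced.
OxaV is non-functional in this strain, so it has no effect.
Required activator OxaV is absent, so *pexE* is not transcribed.
So PexE is not produced.
Glyoxylate is absent, so PurH is inactive.
No activator is available at the *torW* promoter, so *torW* is not transcribed.

OFF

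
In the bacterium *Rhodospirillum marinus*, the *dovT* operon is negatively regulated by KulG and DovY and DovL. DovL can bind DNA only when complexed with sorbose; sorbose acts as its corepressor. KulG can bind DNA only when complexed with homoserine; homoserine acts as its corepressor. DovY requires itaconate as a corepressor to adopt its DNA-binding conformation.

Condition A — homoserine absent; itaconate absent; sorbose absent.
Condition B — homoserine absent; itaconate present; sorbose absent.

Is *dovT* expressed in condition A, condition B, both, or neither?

A only

Condition A:
Homoserine is absent, so KulG is inactive.
Itaconate is absent, so DovY is inactive.
Sorbose is absent, so DovL is inactive.
With no repressor bound, *dovT* is transcribed.
→ *dovT* is ON in A.
Condition B:
Homoserine is absent, so KulG is inactive.
Itaconate is present, so DovY is active.
Sorbose is absent, so DovL is inactive.
With repressor DovY bound, *dovT* is not transcribed.
→ *dovT* is OFF in B.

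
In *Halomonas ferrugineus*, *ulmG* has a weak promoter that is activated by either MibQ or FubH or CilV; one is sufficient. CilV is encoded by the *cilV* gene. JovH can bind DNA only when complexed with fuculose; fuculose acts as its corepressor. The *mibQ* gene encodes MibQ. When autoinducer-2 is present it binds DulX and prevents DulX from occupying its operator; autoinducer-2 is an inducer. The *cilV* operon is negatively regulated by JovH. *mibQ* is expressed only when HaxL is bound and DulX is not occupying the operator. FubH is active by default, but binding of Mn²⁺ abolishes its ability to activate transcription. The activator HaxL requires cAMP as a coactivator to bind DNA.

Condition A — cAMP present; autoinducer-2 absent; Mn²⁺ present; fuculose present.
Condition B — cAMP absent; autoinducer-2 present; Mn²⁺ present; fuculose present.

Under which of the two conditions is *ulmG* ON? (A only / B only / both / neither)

Condition A:
cAMP is present, so HaxL is active.
Autoinducer-2 is absent, so DulX is active.
With repressor DulX bound, *mibQ* is not transcribed.
So MibQ is not produced.
Mn²⁺ is present, so FubH is inactive.
Fuculose is present, so JovH is active.
With repressor JovH bound, *cilV* is not transcribed.
So CilV is not produced.
No activator is available at the *ulmG* promoter, so *ulmG* is not transcribed.
→ *ulmG* is OFF in A.
Condition B:
cAMP is absent, so HaxL is inactive.
Autoinducer-2 is present, so DulX is inactive.
Required activator HaxL is absent, so *mibQ* is not transcribed.
So MibQ is not produced.
Mn²⁺ is present, so FubH is inactive.
Fuculose is present, so JovH is active.
With repressor JovH bound, *cilV* is not transcribed.
So CilV is not produced.
No activator is available at the *ulmG* promoter, so *ulmG* is not transcribed.
→ *ulmG* is OFF in B.

neither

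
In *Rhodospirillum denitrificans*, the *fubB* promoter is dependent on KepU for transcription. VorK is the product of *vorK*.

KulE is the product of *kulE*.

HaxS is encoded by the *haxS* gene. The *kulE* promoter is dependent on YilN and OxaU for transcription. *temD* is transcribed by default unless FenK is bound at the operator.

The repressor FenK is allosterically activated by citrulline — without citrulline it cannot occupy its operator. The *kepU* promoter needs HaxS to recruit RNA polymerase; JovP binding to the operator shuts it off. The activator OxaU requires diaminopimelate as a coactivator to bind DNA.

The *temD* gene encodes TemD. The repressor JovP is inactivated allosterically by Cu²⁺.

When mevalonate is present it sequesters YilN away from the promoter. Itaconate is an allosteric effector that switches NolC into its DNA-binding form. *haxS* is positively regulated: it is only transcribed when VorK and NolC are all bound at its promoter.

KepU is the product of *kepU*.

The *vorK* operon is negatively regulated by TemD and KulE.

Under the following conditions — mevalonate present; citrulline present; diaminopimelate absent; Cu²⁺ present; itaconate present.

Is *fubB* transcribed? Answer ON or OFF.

Citrulline is present, so FenK is active.
With repressor FenK bound, *temD* is not transcribed.
So TemD is not produced.
Mevalonate is present, so YilN is inactive.
Diaminopimelate is absent, so OxaU is inactive.
Required activator YilN is absent, so *kulE* is not transcribed.
So KulE is not produced.
With no repressor bound, *vorK* is transcribed.
So VorK is produced and active.
Itaconate is present, so NolC is active.
No repressor is bound and VorK and NolC are active, so *haxS* is transcribed.
So HaxS is produced and active.
Cu²⁺ is present, so JovP is inactive.
No repressor is bound and HaxS is active, so *kepU* is transcribed.
So KepU is produced and active.
No repressor is bound and KepU is active, so *fubB* is transcribed.

ON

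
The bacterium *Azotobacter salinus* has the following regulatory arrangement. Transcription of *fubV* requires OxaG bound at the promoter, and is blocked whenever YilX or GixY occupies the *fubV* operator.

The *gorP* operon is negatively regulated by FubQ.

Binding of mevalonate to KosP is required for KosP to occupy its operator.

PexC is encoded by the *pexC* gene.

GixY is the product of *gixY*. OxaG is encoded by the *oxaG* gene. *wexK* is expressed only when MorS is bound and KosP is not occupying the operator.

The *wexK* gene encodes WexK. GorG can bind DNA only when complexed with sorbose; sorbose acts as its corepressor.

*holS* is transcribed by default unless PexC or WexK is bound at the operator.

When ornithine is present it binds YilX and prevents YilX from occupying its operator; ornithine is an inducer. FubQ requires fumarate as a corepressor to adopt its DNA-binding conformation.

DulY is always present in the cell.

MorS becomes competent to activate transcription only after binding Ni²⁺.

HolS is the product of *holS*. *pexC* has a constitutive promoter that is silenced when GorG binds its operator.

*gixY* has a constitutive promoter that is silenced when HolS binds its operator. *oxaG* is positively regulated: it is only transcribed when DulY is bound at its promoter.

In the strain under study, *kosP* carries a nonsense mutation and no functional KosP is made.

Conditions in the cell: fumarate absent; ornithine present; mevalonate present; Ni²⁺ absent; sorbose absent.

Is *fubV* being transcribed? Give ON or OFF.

OFF

DulY is produced constitutively and is active.
No repressor is bound and DulY is active, so *oxaG* is transcribed.
So OxaG is produced and active.
Ornithine is present, so YilX is inactive.
Sorbose is absent, so GorG is inactive.
With no repressor bound, *pexC* is transcribed.
So PexC is produced and active.
KosP is non-functional in this strain, so it has no effect.
Ni²⁺ is absent, so MorS is inactive.
Required activator MorS is absent, so *wexK* is not transcribed.
So WexK is not produced.
With repressor PexC bound, *holS* is not transcribed.
So HolS is not produced.
With no repressor bound, *gixY* is transcribed.
So GixY is produced and active.
With repressor GixY bound, *fubV* is not transcribed.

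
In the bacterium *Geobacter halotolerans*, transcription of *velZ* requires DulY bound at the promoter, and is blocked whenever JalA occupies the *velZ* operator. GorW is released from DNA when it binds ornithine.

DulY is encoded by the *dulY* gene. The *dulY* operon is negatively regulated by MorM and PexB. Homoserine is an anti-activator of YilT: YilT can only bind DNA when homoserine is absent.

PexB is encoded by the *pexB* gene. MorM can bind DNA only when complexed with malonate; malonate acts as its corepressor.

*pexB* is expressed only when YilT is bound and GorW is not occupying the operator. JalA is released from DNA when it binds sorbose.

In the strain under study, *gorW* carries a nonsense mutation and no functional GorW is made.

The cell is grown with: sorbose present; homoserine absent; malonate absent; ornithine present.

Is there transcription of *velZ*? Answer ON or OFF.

Malonate is absent, so MorM is inactive.
Homoserine is absent, so YilT is active.
GorW is non-functional in this strain, so it has no effect.
No repressor is bound and YilT is active, so *pexB* is transcribed.
So PexB is produced and active.
With repressor PexB bound, *dulY* is not transcribed.
So DulY is not produced.
Sorbose is present, so JalA is inactive.
Required activator DulY is absent, so *velZ* is not transcribed.

OFF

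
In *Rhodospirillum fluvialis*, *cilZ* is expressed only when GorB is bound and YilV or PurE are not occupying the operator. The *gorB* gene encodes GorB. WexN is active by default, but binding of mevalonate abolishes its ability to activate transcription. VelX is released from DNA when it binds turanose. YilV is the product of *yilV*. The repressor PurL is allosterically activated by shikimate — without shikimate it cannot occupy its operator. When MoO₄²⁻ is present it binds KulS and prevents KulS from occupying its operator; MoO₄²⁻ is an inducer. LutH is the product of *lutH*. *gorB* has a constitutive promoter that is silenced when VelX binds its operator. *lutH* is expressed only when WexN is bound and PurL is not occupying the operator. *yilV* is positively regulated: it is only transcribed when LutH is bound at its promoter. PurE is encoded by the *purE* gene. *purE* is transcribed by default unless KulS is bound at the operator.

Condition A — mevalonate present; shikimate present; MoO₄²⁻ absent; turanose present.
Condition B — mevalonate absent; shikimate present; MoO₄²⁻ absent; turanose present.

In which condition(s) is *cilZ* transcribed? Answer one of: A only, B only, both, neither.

Condition A:
Mevalonate is present, so WexN is inactive.
Shikimate is present, so PurL is active.
With repressor PurL bound, *lutH* is not transcribed.
So LutH is not produced.
Required activator LutH is absent, so *yilV* is not transcribed.
So YilV is not produced.
MoO₄²⁻ is absent, so KulS is active.
With repressor KulS bound, *purE* is not transcribed.
So PurE is not produced.
Turanose is present, so VelX is inactive.
With no repressor bound, *gorB* is transcribed.
So GorB is produced and active.
No repressor is bound and GorB is active, so *cilZ* is transcribed.
→ *cilZ* is ON in A.
Condition B:
Mevalonate is absent, so WexN is active.
Shikimate is present, so PurL is active.
With repressor PurL bound, *lutH* is not transcribed.
So LutH is not produced.
Required activator LutH is absent, so *yilV* is not transcribed.
So YilV is not produced.
MoO₄²⁻ is absent, so KulS is active.
With repressor KulS bound, *purE* is not transcribed.
So PurE is not produced.
Turanose is present, so VelX is inactive.
With no repressor bound, *gorB* is transcribed.
So GorB is produced and active.
No repressor is bound and GorB is active, so *cilZ* is transcribed.
→ *cilZ* is ON in B.

both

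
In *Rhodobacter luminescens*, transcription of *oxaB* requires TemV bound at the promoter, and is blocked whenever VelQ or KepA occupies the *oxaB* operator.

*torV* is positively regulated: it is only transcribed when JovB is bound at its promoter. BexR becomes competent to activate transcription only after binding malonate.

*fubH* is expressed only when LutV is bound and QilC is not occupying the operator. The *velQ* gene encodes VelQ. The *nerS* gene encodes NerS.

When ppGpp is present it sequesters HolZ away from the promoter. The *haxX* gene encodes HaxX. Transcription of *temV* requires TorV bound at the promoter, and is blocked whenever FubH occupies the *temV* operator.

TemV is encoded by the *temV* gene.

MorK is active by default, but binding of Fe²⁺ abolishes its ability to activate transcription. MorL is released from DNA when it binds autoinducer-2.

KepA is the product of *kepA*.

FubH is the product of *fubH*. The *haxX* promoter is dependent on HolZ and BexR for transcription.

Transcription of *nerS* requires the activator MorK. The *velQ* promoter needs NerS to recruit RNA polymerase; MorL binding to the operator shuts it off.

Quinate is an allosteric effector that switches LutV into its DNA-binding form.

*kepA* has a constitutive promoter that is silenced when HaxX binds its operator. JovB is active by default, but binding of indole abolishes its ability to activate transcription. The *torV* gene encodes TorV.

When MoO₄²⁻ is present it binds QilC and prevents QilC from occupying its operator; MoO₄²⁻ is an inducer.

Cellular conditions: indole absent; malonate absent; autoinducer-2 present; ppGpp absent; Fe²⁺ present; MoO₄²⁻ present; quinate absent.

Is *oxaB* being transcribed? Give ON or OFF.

OFF

Fe²⁺ is present, so MorK is inactive.
Required activator MorK is absent, so *nerS* is not transcribed.
So NerS is not produced.
Autoinducer-2 is present, so MorL is inactive.
Required activator NerS is absent, so *velQ* is not transcribed.
So VelQ is not produced.
MoO₄²⁻ is present, so QilC is inactive.
Quinate is absent, so LutV is inactive.
Required activator LutV is absent, so *fubH* is not transcribed.
So FubH is not produced.
Indole is absent, so JovB is active.
No repressor is bound and JovB is active, so *torV* is transcribed.
So TorV is produced and active.
No repressor is bound and TorV is active, so *temV* is transcribed.
So TemV is produced and active.
ppGpp is absent, so HolZ is active.
Malonate is absent, so BexR is inactive.
Required activator BexR is absent, so *haxX* is not transcribed.
So HaxX is not produced.
With no repressor bound, *kepA* is transcribed.
So KepA is produced and active.
With repressor KepA bound, *oxaB* is not transcribed.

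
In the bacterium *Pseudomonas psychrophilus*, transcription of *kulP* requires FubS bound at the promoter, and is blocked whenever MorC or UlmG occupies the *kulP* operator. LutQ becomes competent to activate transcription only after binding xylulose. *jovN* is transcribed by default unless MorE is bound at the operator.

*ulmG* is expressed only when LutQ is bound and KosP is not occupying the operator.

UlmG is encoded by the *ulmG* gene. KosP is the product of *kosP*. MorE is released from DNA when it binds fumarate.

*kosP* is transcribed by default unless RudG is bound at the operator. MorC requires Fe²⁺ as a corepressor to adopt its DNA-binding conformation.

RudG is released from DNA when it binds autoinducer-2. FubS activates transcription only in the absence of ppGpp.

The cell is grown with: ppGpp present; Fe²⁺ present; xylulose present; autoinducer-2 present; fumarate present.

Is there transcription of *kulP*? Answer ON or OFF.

Fe²⁺ is present, so MorC is active.
ppGpp is present, so FubS is inactive.
Autoinducer-2 is present, so RudG is inactive.
With no repressor bound, *kosP* is transcribed.
So KosP is produced and active.
Xylulose is present, so LutQ is active.
With repressor KosP bound, *ulmG* is not transcribed.
So UlmG is not produced.
With repressor MorC bound, *kulP* is not transcribed.

OFF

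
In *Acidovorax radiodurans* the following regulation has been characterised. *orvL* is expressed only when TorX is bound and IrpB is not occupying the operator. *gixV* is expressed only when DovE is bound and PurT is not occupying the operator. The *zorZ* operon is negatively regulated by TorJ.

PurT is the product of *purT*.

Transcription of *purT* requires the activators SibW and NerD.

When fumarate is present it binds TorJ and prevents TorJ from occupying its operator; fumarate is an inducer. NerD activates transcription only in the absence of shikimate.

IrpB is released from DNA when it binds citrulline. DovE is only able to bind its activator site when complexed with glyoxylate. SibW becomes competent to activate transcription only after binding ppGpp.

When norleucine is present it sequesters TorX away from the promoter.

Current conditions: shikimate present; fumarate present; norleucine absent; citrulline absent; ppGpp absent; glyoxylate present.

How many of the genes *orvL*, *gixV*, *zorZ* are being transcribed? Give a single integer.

2

Citrulline is absent, so IrpB is active.
Norleucine is absent, so TorX is active.
With repressor IrpB bound, *orvL* is not transcribed.
→ *orvL* is OFF.
Glyoxylate is present, so DovE is active.
ppGpp is absent, so SibW is inactive.
Shikimate is present, so NerD is inactive.
Required activator SibW is absent, so *purT* is not transcribed.
So PurT is not produced.
No repressor is bound and DovE is active, so *gixV* is transcribed.
→ *gixV* is ON.
Fumarate is present, so TorJ is inactive.
With no repressor bound, *zorZ* is transcribed.
→ *zorZ* is ON.
2 of the 3 genes are transcribed.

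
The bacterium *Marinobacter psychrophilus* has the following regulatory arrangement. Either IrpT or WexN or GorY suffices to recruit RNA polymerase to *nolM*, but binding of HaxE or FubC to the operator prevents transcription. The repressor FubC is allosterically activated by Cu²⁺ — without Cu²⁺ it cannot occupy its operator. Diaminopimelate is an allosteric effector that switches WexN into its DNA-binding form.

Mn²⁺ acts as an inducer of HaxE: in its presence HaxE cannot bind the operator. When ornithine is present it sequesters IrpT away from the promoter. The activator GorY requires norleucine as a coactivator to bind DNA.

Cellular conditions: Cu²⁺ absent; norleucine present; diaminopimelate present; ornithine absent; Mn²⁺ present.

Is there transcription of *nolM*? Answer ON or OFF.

ON

Ornithine is absent, so IrpT is active.
Diaminopimelate is present, so WexN is active.
Mn²⁺ is present, so HaxE is inactive.
Norleucine is present, so GorY is active.
Cu²⁺ is absent, so FubC is inactive.
Activator IrpT is present, so *nolM* is transcribed.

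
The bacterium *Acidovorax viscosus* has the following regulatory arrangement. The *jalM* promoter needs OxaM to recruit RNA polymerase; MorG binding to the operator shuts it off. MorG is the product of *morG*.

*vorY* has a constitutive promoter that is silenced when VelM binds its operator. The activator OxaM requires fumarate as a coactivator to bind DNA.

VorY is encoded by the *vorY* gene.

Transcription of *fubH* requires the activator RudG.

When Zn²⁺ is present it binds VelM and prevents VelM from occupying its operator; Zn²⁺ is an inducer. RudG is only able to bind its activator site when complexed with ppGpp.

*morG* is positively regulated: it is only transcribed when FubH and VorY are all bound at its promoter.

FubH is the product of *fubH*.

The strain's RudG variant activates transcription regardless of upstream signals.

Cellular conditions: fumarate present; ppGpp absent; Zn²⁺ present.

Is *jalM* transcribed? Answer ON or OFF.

RudG is constitutively active in this strain.
No repressor is bound and RudG is active, so *fubH* is transcribed.
So FubH is produced and active.
Zn²⁺ is present, so VelM is inactive.
With no repressor bound, *vorY* is transcribed.
So VorY is produced and active.
No repressor is bound and FubH and VorY are active, so *morG* is transcribed.
So MorG is produced and active.
Fumarate is present, so OxaM is active.
With repressor MorG bound, *jalM* is not transcribed.

OFF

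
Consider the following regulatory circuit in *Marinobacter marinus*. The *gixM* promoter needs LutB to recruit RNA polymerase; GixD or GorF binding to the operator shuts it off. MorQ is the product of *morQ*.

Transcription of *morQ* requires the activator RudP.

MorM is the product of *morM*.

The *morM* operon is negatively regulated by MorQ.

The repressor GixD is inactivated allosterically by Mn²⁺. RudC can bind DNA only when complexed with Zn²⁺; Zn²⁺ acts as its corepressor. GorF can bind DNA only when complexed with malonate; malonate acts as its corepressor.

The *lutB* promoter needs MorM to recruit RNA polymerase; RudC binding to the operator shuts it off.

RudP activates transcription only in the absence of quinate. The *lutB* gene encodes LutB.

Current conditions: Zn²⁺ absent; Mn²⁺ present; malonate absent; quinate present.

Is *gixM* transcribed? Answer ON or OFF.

ON

Mn²⁺ is present, so GixD is inactive.
Quinate is present, so RudP is inactive.
Required activator RudP is absent, so *morQ* is not transcribed.
So MorQ is not produced.
With no repressor bound, *morM* is transcribed.
So MorM is produced and active.
Zn²⁺ is absent, so RudC is inactive.
No repressor is bound and MorM is active, so *lutB* is transcribed.
So LutB is produced and active.
Malonate is absent, so GorF is inactive.
No repressor is bound and LutB is active, so *gixM* is transcribed.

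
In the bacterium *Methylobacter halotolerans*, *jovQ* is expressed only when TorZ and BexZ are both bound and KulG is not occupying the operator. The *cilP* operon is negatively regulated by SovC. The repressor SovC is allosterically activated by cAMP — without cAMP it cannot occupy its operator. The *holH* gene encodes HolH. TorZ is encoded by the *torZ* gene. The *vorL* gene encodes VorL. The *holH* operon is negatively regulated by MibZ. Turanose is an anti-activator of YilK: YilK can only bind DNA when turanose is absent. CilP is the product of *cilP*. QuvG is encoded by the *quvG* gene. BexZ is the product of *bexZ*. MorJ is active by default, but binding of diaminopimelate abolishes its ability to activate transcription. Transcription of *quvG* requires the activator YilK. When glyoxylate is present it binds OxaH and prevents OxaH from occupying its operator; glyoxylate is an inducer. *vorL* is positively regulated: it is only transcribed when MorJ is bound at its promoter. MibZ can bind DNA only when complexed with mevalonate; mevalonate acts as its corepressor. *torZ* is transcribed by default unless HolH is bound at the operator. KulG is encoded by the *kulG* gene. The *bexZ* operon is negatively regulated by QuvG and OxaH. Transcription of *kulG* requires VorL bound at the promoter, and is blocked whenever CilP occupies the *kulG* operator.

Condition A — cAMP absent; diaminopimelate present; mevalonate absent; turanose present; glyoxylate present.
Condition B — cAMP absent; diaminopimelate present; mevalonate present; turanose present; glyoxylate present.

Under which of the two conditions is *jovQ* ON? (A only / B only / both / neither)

Condition A:
cAMP is absent, so SovC is inactive.
With no repressor bound, *cilP* is transcribed.
So CilP is produced and active.
Diaminopimelate is present, so MorJ is inactive.
Required activator MorJ is absent, so *vorL* is not transcribed.
So VorL is not produced.
With repressor CilP bound, *kulG* is not transcribed.
So KulG is not produced.
Mevalonate is absent, so MibZ is inactive.
With no repressor bound, *holH* is transcribed.
So HolH is produced and active.
With repressor HolH bound, *torZ* is not transcribed.
So TorZ is not produced.
Turanose is present, so YilK is inactive.
Required activator YilK is absent, so *quvG* is not transcribed.
So QuvG is not produced.
Glyoxylate is present, so OxaH is inactive.
With no repressor bound, *bexZ* is transcribed.
So BexZ is produced and active.
Required activator TorZ is absent, so *jovQ* is not transcribed.
→ *jovQ* is OFF in A.
Condition B:
cAMP is absent, so SovC is inactive.
With no repressor bound, *cilP* is transcribed.
So CilP is produced and active.
Diaminopimelate is present, so MorJ is inactive.
Required activator MorJ is absent, so *vorL* is not transcribed.
So VorL is not produced.
With repressor CilP bound, *kulG* is not transcribed.
So KulG is not produced.
Mevalonate is present, so MibZ is active.
With repressor MibZ bound, *holH* is not transcribed.
So HolH is not produced.
With no repressor bound, *torZ* is transcribed.
So TorZ is produced and active.
Turanose is present, so YilK is inactive.
Required activator YilK is absent, so *quvG* is not transcribed.
So QuvG is not produced.
Glyoxylate is present, so OxaH is inactive.
With no repressor bound, *bexZ* is transcribed.
So BexZ is produced and active.
No repressor is bound and TorZ and BexZ are active, so *jovQ* is transcribed.
→ *jovQ* is ON in B.

B only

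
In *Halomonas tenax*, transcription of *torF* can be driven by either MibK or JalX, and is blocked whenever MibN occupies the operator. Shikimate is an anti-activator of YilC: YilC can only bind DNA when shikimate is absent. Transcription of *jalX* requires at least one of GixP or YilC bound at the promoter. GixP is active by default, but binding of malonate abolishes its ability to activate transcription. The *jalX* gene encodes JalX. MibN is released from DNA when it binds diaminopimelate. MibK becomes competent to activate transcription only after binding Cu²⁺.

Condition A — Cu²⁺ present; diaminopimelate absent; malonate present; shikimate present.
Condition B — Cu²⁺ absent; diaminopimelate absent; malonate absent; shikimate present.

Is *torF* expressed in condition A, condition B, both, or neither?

Condition A:
Cu²⁺ is present, so MibK is active.
Diaminopimelate is absent, so MibN is active.
Malonate is present, so GixP is inactive.
Shikimate is present, so YilC is inactive.
No activator is available at the *jalX* promoter, so *jalX* is not transcribed.
So JalX is not produced.
With repressor MibN bound, *torF* is not transcribed.
→ *torF* is OFF in A.
Condition B:
Cu²⁺ is absent, so MibK is inactive.
Diaminopimelate is absent, so MibN is active.
Malonate is absent, so GixP is active.
Shikimate is present, so YilC is inactive.
Activator GixP is present, so *jalX* is transcribed.
So JalX is produced and active.
With repressor MibN bound, *torF* is not transcribed.
→ *torF* is OFF in B.

neither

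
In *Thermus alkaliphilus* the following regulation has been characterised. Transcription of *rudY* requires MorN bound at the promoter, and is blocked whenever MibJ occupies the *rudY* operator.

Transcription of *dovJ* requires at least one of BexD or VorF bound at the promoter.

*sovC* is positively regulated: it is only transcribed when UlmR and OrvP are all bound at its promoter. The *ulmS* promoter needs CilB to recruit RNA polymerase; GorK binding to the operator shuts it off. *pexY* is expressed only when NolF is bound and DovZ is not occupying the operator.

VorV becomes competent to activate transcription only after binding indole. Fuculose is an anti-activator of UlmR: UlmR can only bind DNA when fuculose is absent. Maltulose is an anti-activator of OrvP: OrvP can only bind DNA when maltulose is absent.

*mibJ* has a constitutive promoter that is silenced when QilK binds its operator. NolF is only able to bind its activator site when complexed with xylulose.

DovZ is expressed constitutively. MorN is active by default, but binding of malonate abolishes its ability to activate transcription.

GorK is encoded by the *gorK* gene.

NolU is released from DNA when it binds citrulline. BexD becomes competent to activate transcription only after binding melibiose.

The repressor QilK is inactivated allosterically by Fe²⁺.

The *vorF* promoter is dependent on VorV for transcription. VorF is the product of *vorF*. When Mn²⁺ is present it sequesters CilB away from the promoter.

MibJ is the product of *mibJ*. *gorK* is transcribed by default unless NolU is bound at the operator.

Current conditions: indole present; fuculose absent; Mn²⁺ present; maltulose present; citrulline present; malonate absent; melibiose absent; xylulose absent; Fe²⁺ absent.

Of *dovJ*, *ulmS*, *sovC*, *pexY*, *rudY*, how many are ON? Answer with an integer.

2

Melibiose is absent, so BexD is inactive.
Indole is present, so VorV is active.
No repressor is bound and VorV is active, so *vorF* is transcribed.
So VorF is produced and active.
Activator VorF is present, so *dovJ* is transcribed.
→ *dovJ* is ON.
Citrulline is present, so NolU is inactive.
With no repressor bound, *gorK* is transcribed.
So GorK is produced and active.
Mn²⁺ is present, so CilB is inactive.
With repressor GorK bound, *ulmS* is not transcribed.
→ *ulmS* is OFF.
Fuculose is absent, so UlmR is active.
Maltulose is present, so OrvP is inactive.
Required activator OrvP is absent, so *sovC* is not transcribed.
→ *sovC* is OFF.
Xylulose is absent, so NolF is inactive.
DovZ is produced constitutively and is active.
With repressor DovZ bound, *pexY* is not transcribed.
→ *pexY* is OFF.
Fe²⁺ is absent, so QilK is active.
With repressor QilK bound, *mibJ* is not transcribed.
So MibJ is not produced.
Malonate is absent, so MorN is active.
No repressor is bound and MorN is active, so *rudY* is transcribed.
→ *rudY* is ON.
2 of the 5 genes are transcribed.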